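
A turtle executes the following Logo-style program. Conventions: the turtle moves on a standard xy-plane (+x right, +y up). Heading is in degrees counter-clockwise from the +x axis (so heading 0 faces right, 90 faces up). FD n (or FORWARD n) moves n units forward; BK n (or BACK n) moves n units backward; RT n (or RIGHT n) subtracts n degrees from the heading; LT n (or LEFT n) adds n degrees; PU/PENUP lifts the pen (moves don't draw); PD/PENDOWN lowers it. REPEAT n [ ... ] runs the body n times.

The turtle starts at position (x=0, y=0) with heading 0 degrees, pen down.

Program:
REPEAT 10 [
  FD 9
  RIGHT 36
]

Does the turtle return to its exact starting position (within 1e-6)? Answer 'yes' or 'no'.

Answer: yes

Derivation:
Executing turtle program step by step:
Start: pos=(0,0), heading=0, pen down
REPEAT 10 [
  -- iteration 1/10 --
  FD 9: (0,0) -> (9,0) [heading=0, draw]
  RT 36: heading 0 -> 324
  -- iteration 2/10 --
  FD 9: (9,0) -> (16.281,-5.29) [heading=324, draw]
  RT 36: heading 324 -> 288
  -- iteration 3/10 --
  FD 9: (16.281,-5.29) -> (19.062,-13.85) [heading=288, draw]
  RT 36: heading 288 -> 252
  -- iteration 4/10 --
  FD 9: (19.062,-13.85) -> (16.281,-22.409) [heading=252, draw]
  RT 36: heading 252 -> 216
  -- iteration 5/10 --
  FD 9: (16.281,-22.409) -> (9,-27.699) [heading=216, draw]
  RT 36: heading 216 -> 180
  -- iteration 6/10 --
  FD 9: (9,-27.699) -> (0,-27.699) [heading=180, draw]
  RT 36: heading 180 -> 144
  -- iteration 7/10 --
  FD 9: (0,-27.699) -> (-7.281,-22.409) [heading=144, draw]
  RT 36: heading 144 -> 108
  -- iteration 8/10 --
  FD 9: (-7.281,-22.409) -> (-10.062,-13.85) [heading=108, draw]
  RT 36: heading 108 -> 72
  -- iteration 9/10 --
  FD 9: (-10.062,-13.85) -> (-7.281,-5.29) [heading=72, draw]
  RT 36: heading 72 -> 36
  -- iteration 10/10 --
  FD 9: (-7.281,-5.29) -> (0,0) [heading=36, draw]
  RT 36: heading 36 -> 0
]
Final: pos=(0,0), heading=0, 10 segment(s) drawn

Start position: (0, 0)
Final position: (0, 0)
Distance = 0; < 1e-6 -> CLOSED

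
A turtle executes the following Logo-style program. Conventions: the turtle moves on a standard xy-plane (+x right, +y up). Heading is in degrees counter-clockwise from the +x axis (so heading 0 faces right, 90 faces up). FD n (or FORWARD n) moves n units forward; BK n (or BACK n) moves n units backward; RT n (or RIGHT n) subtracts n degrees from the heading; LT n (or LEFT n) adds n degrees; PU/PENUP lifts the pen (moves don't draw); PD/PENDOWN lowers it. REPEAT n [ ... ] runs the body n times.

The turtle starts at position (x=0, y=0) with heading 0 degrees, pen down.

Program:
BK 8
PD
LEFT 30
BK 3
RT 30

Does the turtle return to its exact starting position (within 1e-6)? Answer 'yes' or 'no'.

Answer: no

Derivation:
Executing turtle program step by step:
Start: pos=(0,0), heading=0, pen down
BK 8: (0,0) -> (-8,0) [heading=0, draw]
PD: pen down
LT 30: heading 0 -> 30
BK 3: (-8,0) -> (-10.598,-1.5) [heading=30, draw]
RT 30: heading 30 -> 0
Final: pos=(-10.598,-1.5), heading=0, 2 segment(s) drawn

Start position: (0, 0)
Final position: (-10.598, -1.5)
Distance = 10.704; >= 1e-6 -> NOT closed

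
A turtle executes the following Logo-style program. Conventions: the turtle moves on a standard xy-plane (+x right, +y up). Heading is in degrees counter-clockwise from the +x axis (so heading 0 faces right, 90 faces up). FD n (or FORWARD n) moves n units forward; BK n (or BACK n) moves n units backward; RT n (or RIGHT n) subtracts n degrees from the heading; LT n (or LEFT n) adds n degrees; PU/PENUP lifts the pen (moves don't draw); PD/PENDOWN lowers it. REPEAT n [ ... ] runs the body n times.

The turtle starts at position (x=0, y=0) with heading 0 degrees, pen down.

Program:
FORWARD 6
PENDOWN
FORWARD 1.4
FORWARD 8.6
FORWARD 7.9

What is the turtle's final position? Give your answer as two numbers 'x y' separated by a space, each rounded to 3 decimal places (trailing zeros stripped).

Executing turtle program step by step:
Start: pos=(0,0), heading=0, pen down
FD 6: (0,0) -> (6,0) [heading=0, draw]
PD: pen down
FD 1.4: (6,0) -> (7.4,0) [heading=0, draw]
FD 8.6: (7.4,0) -> (16,0) [heading=0, draw]
FD 7.9: (16,0) -> (23.9,0) [heading=0, draw]
Final: pos=(23.9,0), heading=0, 4 segment(s) drawn

Answer: 23.9 0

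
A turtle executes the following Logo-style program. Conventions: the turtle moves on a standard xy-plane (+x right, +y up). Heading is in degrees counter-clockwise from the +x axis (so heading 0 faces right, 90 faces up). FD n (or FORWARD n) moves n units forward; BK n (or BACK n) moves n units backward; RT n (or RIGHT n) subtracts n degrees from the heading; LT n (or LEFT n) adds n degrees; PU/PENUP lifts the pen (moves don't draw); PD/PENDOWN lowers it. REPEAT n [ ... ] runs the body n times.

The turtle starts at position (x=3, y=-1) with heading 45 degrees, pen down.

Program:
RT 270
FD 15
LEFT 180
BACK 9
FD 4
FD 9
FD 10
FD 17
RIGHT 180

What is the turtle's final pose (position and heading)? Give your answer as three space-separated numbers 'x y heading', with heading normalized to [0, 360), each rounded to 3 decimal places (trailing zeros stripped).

Answer: 14.314 -12.314 135

Derivation:
Executing turtle program step by step:
Start: pos=(3,-1), heading=45, pen down
RT 270: heading 45 -> 135
FD 15: (3,-1) -> (-7.607,9.607) [heading=135, draw]
LT 180: heading 135 -> 315
BK 9: (-7.607,9.607) -> (-13.971,15.971) [heading=315, draw]
FD 4: (-13.971,15.971) -> (-11.142,13.142) [heading=315, draw]
FD 9: (-11.142,13.142) -> (-4.778,6.778) [heading=315, draw]
FD 10: (-4.778,6.778) -> (2.293,-0.293) [heading=315, draw]
FD 17: (2.293,-0.293) -> (14.314,-12.314) [heading=315, draw]
RT 180: heading 315 -> 135
Final: pos=(14.314,-12.314), heading=135, 6 segment(s) drawn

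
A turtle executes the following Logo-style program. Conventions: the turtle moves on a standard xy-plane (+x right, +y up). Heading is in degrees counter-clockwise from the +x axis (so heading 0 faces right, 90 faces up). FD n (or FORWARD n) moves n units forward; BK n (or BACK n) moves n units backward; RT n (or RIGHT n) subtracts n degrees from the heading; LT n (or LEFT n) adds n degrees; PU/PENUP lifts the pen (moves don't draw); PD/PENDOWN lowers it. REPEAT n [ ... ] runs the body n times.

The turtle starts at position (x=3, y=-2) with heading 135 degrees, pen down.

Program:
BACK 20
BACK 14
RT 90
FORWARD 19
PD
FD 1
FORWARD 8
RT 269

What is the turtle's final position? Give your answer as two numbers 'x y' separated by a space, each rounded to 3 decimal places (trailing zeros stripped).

Executing turtle program step by step:
Start: pos=(3,-2), heading=135, pen down
BK 20: (3,-2) -> (17.142,-16.142) [heading=135, draw]
BK 14: (17.142,-16.142) -> (27.042,-26.042) [heading=135, draw]
RT 90: heading 135 -> 45
FD 19: (27.042,-26.042) -> (40.477,-12.607) [heading=45, draw]
PD: pen down
FD 1: (40.477,-12.607) -> (41.184,-11.899) [heading=45, draw]
FD 8: (41.184,-11.899) -> (46.841,-6.243) [heading=45, draw]
RT 269: heading 45 -> 136
Final: pos=(46.841,-6.243), heading=136, 5 segment(s) drawn

Answer: 46.841 -6.243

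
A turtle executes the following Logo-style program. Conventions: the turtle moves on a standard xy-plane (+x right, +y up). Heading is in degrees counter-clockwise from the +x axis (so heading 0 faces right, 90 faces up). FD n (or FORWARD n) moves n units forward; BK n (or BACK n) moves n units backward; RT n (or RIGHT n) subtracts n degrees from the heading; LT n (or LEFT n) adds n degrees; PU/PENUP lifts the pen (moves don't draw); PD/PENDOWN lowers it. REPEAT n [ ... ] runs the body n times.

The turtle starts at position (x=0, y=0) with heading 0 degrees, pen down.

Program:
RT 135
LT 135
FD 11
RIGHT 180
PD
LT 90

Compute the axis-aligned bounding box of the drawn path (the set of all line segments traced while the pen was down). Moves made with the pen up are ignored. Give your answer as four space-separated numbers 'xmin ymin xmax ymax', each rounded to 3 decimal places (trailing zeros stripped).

Executing turtle program step by step:
Start: pos=(0,0), heading=0, pen down
RT 135: heading 0 -> 225
LT 135: heading 225 -> 0
FD 11: (0,0) -> (11,0) [heading=0, draw]
RT 180: heading 0 -> 180
PD: pen down
LT 90: heading 180 -> 270
Final: pos=(11,0), heading=270, 1 segment(s) drawn

Segment endpoints: x in {0, 11}, y in {0}
xmin=0, ymin=0, xmax=11, ymax=0

Answer: 0 0 11 0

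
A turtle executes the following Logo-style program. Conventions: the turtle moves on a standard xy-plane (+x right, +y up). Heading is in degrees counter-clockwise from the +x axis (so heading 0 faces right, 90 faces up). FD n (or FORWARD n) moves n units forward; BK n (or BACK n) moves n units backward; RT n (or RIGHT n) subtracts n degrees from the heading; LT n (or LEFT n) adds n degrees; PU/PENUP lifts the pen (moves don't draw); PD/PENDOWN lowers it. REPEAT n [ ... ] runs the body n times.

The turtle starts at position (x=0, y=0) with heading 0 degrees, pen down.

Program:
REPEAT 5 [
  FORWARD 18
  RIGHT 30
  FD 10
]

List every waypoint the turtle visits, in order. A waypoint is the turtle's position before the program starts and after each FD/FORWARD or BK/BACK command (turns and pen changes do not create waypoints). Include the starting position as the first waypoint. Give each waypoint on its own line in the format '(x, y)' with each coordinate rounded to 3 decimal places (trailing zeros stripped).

Answer: (0, 0)
(18, 0)
(26.66, -5)
(42.249, -14)
(47.249, -22.66)
(56.249, -38.249)
(56.249, -48.249)
(56.249, -66.249)
(51.249, -74.909)
(42.249, -90.497)
(33.588, -95.497)

Derivation:
Executing turtle program step by step:
Start: pos=(0,0), heading=0, pen down
REPEAT 5 [
  -- iteration 1/5 --
  FD 18: (0,0) -> (18,0) [heading=0, draw]
  RT 30: heading 0 -> 330
  FD 10: (18,0) -> (26.66,-5) [heading=330, draw]
  -- iteration 2/5 --
  FD 18: (26.66,-5) -> (42.249,-14) [heading=330, draw]
  RT 30: heading 330 -> 300
  FD 10: (42.249,-14) -> (47.249,-22.66) [heading=300, draw]
  -- iteration 3/5 --
  FD 18: (47.249,-22.66) -> (56.249,-38.249) [heading=300, draw]
  RT 30: heading 300 -> 270
  FD 10: (56.249,-38.249) -> (56.249,-48.249) [heading=270, draw]
  -- iteration 4/5 --
  FD 18: (56.249,-48.249) -> (56.249,-66.249) [heading=270, draw]
  RT 30: heading 270 -> 240
  FD 10: (56.249,-66.249) -> (51.249,-74.909) [heading=240, draw]
  -- iteration 5/5 --
  FD 18: (51.249,-74.909) -> (42.249,-90.497) [heading=240, draw]
  RT 30: heading 240 -> 210
  FD 10: (42.249,-90.497) -> (33.588,-95.497) [heading=210, draw]
]
Final: pos=(33.588,-95.497), heading=210, 10 segment(s) drawn
Waypoints (11 total):
(0, 0)
(18, 0)
(26.66, -5)
(42.249, -14)
(47.249, -22.66)
(56.249, -38.249)
(56.249, -48.249)
(56.249, -66.249)
(51.249, -74.909)
(42.249, -90.497)
(33.588, -95.497)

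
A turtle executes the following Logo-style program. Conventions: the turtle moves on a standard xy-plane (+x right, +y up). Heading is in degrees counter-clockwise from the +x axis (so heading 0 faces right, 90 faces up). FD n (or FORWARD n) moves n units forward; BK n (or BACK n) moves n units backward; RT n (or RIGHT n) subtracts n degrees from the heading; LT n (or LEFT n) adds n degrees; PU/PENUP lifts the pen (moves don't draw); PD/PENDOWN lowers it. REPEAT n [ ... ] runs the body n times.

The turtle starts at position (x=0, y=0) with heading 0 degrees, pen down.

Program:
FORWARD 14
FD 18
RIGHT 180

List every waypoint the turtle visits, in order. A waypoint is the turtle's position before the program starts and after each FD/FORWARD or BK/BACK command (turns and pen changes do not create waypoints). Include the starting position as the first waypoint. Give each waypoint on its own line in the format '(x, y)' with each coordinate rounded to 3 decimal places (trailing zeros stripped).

Answer: (0, 0)
(14, 0)
(32, 0)

Derivation:
Executing turtle program step by step:
Start: pos=(0,0), heading=0, pen down
FD 14: (0,0) -> (14,0) [heading=0, draw]
FD 18: (14,0) -> (32,0) [heading=0, draw]
RT 180: heading 0 -> 180
Final: pos=(32,0), heading=180, 2 segment(s) drawn
Waypoints (3 total):
(0, 0)
(14, 0)
(32, 0)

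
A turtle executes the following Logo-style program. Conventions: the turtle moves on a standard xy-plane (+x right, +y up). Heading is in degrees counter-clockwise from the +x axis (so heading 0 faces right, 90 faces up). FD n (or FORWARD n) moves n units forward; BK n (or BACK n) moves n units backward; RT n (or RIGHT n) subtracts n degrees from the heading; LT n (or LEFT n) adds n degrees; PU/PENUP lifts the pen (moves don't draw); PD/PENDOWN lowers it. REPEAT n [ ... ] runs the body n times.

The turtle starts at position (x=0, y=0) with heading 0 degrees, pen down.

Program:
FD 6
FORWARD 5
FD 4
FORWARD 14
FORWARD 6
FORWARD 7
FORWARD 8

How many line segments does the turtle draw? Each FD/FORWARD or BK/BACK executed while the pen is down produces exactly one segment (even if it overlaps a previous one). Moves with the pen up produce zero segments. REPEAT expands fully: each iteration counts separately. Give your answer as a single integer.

Executing turtle program step by step:
Start: pos=(0,0), heading=0, pen down
FD 6: (0,0) -> (6,0) [heading=0, draw]
FD 5: (6,0) -> (11,0) [heading=0, draw]
FD 4: (11,0) -> (15,0) [heading=0, draw]
FD 14: (15,0) -> (29,0) [heading=0, draw]
FD 6: (29,0) -> (35,0) [heading=0, draw]
FD 7: (35,0) -> (42,0) [heading=0, draw]
FD 8: (42,0) -> (50,0) [heading=0, draw]
Final: pos=(50,0), heading=0, 7 segment(s) drawn
Segments drawn: 7

Answer: 7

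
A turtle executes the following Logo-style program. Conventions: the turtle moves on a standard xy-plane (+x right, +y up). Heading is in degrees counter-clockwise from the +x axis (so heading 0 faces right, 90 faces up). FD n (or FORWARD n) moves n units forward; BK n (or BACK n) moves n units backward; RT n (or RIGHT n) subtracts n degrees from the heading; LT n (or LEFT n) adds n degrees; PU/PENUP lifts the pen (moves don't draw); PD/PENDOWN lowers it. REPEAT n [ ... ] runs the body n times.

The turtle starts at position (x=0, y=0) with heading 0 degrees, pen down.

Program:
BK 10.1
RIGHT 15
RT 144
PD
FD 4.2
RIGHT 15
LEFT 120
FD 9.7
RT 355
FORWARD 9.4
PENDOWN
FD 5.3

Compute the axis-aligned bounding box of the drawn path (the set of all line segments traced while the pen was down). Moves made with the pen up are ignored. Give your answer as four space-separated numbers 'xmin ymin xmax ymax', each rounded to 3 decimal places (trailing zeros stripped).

Answer: -14.021 -20.447 1.325 0

Derivation:
Executing turtle program step by step:
Start: pos=(0,0), heading=0, pen down
BK 10.1: (0,0) -> (-10.1,0) [heading=0, draw]
RT 15: heading 0 -> 345
RT 144: heading 345 -> 201
PD: pen down
FD 4.2: (-10.1,0) -> (-14.021,-1.505) [heading=201, draw]
RT 15: heading 201 -> 186
LT 120: heading 186 -> 306
FD 9.7: (-14.021,-1.505) -> (-8.32,-9.353) [heading=306, draw]
RT 355: heading 306 -> 311
FD 9.4: (-8.32,-9.353) -> (-2.153,-16.447) [heading=311, draw]
PD: pen down
FD 5.3: (-2.153,-16.447) -> (1.325,-20.447) [heading=311, draw]
Final: pos=(1.325,-20.447), heading=311, 5 segment(s) drawn

Segment endpoints: x in {-14.021, -10.1, -8.32, -2.153, 0, 1.325}, y in {-20.447, -16.447, -9.353, -1.505, 0}
xmin=-14.021, ymin=-20.447, xmax=1.325, ymax=0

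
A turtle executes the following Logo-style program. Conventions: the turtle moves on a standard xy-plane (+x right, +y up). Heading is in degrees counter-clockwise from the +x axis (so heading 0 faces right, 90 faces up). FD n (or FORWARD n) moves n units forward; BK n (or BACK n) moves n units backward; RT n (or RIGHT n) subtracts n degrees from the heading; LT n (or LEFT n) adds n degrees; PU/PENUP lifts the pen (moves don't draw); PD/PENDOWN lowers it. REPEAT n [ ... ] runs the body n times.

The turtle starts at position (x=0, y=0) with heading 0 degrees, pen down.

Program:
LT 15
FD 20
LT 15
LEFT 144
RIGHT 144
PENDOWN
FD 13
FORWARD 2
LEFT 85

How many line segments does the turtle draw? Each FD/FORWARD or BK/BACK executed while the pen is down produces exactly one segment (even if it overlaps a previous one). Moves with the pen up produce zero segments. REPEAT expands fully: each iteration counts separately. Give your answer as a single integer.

Executing turtle program step by step:
Start: pos=(0,0), heading=0, pen down
LT 15: heading 0 -> 15
FD 20: (0,0) -> (19.319,5.176) [heading=15, draw]
LT 15: heading 15 -> 30
LT 144: heading 30 -> 174
RT 144: heading 174 -> 30
PD: pen down
FD 13: (19.319,5.176) -> (30.577,11.676) [heading=30, draw]
FD 2: (30.577,11.676) -> (32.309,12.676) [heading=30, draw]
LT 85: heading 30 -> 115
Final: pos=(32.309,12.676), heading=115, 3 segment(s) drawn
Segments drawn: 3

Answer: 3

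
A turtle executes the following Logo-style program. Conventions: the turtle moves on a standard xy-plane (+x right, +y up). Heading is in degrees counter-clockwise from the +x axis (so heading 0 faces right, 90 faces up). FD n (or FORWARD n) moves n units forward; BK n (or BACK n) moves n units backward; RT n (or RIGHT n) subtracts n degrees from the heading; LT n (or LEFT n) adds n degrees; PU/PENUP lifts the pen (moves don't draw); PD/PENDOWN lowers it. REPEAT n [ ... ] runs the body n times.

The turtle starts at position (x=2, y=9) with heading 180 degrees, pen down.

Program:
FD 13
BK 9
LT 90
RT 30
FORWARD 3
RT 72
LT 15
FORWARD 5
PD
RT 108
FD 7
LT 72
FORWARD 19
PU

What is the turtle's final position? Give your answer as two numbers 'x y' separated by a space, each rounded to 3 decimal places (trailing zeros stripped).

Answer: -22.616 23.25

Derivation:
Executing turtle program step by step:
Start: pos=(2,9), heading=180, pen down
FD 13: (2,9) -> (-11,9) [heading=180, draw]
BK 9: (-11,9) -> (-2,9) [heading=180, draw]
LT 90: heading 180 -> 270
RT 30: heading 270 -> 240
FD 3: (-2,9) -> (-3.5,6.402) [heading=240, draw]
RT 72: heading 240 -> 168
LT 15: heading 168 -> 183
FD 5: (-3.5,6.402) -> (-8.493,6.14) [heading=183, draw]
PD: pen down
RT 108: heading 183 -> 75
FD 7: (-8.493,6.14) -> (-6.681,12.902) [heading=75, draw]
LT 72: heading 75 -> 147
FD 19: (-6.681,12.902) -> (-22.616,23.25) [heading=147, draw]
PU: pen up
Final: pos=(-22.616,23.25), heading=147, 6 segment(s) drawn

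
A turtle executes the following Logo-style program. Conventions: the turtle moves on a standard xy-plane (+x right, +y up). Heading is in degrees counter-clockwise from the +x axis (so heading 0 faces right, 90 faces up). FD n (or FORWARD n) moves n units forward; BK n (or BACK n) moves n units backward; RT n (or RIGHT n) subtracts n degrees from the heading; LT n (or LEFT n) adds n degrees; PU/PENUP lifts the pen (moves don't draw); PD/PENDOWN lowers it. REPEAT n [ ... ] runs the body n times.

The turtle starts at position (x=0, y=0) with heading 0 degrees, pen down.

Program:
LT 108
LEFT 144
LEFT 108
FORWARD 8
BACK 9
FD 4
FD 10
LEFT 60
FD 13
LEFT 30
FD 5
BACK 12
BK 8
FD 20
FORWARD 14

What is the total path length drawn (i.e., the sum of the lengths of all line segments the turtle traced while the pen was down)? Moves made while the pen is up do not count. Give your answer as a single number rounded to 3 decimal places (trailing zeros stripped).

Answer: 103

Derivation:
Executing turtle program step by step:
Start: pos=(0,0), heading=0, pen down
LT 108: heading 0 -> 108
LT 144: heading 108 -> 252
LT 108: heading 252 -> 0
FD 8: (0,0) -> (8,0) [heading=0, draw]
BK 9: (8,0) -> (-1,0) [heading=0, draw]
FD 4: (-1,0) -> (3,0) [heading=0, draw]
FD 10: (3,0) -> (13,0) [heading=0, draw]
LT 60: heading 0 -> 60
FD 13: (13,0) -> (19.5,11.258) [heading=60, draw]
LT 30: heading 60 -> 90
FD 5: (19.5,11.258) -> (19.5,16.258) [heading=90, draw]
BK 12: (19.5,16.258) -> (19.5,4.258) [heading=90, draw]
BK 8: (19.5,4.258) -> (19.5,-3.742) [heading=90, draw]
FD 20: (19.5,-3.742) -> (19.5,16.258) [heading=90, draw]
FD 14: (19.5,16.258) -> (19.5,30.258) [heading=90, draw]
Final: pos=(19.5,30.258), heading=90, 10 segment(s) drawn

Segment lengths:
  seg 1: (0,0) -> (8,0), length = 8
  seg 2: (8,0) -> (-1,0), length = 9
  seg 3: (-1,0) -> (3,0), length = 4
  seg 4: (3,0) -> (13,0), length = 10
  seg 5: (13,0) -> (19.5,11.258), length = 13
  seg 6: (19.5,11.258) -> (19.5,16.258), length = 5
  seg 7: (19.5,16.258) -> (19.5,4.258), length = 12
  seg 8: (19.5,4.258) -> (19.5,-3.742), length = 8
  seg 9: (19.5,-3.742) -> (19.5,16.258), length = 20
  seg 10: (19.5,16.258) -> (19.5,30.258), length = 14
Total = 103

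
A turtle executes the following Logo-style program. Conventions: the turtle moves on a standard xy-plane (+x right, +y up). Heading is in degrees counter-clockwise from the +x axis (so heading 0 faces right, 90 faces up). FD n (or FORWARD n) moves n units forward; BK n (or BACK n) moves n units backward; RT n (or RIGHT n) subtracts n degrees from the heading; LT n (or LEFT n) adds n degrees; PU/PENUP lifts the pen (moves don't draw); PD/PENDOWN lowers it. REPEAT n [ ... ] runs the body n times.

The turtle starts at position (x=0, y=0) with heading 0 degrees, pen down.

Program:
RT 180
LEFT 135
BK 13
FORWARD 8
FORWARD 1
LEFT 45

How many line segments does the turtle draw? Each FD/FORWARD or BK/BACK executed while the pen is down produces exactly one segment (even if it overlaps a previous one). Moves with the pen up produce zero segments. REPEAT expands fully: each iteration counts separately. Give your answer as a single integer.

Executing turtle program step by step:
Start: pos=(0,0), heading=0, pen down
RT 180: heading 0 -> 180
LT 135: heading 180 -> 315
BK 13: (0,0) -> (-9.192,9.192) [heading=315, draw]
FD 8: (-9.192,9.192) -> (-3.536,3.536) [heading=315, draw]
FD 1: (-3.536,3.536) -> (-2.828,2.828) [heading=315, draw]
LT 45: heading 315 -> 0
Final: pos=(-2.828,2.828), heading=0, 3 segment(s) drawn
Segments drawn: 3

Answer: 3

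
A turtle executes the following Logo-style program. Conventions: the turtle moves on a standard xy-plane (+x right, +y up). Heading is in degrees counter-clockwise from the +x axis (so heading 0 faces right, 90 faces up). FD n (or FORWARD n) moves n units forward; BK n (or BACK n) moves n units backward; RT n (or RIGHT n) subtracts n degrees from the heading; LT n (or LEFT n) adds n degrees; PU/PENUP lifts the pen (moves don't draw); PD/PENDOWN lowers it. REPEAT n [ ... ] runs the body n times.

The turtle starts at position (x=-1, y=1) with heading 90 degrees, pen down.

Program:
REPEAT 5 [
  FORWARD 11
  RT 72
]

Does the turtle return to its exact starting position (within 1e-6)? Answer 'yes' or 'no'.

Answer: yes

Derivation:
Executing turtle program step by step:
Start: pos=(-1,1), heading=90, pen down
REPEAT 5 [
  -- iteration 1/5 --
  FD 11: (-1,1) -> (-1,12) [heading=90, draw]
  RT 72: heading 90 -> 18
  -- iteration 2/5 --
  FD 11: (-1,12) -> (9.462,15.399) [heading=18, draw]
  RT 72: heading 18 -> 306
  -- iteration 3/5 --
  FD 11: (9.462,15.399) -> (15.927,6.5) [heading=306, draw]
  RT 72: heading 306 -> 234
  -- iteration 4/5 --
  FD 11: (15.927,6.5) -> (9.462,-2.399) [heading=234, draw]
  RT 72: heading 234 -> 162
  -- iteration 5/5 --
  FD 11: (9.462,-2.399) -> (-1,1) [heading=162, draw]
  RT 72: heading 162 -> 90
]
Final: pos=(-1,1), heading=90, 5 segment(s) drawn

Start position: (-1, 1)
Final position: (-1, 1)
Distance = 0; < 1e-6 -> CLOSED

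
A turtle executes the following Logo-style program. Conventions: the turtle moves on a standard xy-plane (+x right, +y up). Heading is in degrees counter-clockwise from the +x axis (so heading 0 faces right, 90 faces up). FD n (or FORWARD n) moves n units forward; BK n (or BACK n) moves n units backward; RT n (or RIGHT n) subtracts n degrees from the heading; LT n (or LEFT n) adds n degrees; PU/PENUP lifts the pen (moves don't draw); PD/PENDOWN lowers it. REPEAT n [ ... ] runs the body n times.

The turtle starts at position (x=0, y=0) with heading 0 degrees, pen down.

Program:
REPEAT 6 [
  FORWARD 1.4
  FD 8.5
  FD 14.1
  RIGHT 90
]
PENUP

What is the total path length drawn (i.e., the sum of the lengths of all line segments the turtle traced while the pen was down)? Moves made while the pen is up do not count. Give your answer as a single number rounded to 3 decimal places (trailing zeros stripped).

Answer: 144

Derivation:
Executing turtle program step by step:
Start: pos=(0,0), heading=0, pen down
REPEAT 6 [
  -- iteration 1/6 --
  FD 1.4: (0,0) -> (1.4,0) [heading=0, draw]
  FD 8.5: (1.4,0) -> (9.9,0) [heading=0, draw]
  FD 14.1: (9.9,0) -> (24,0) [heading=0, draw]
  RT 90: heading 0 -> 270
  -- iteration 2/6 --
  FD 1.4: (24,0) -> (24,-1.4) [heading=270, draw]
  FD 8.5: (24,-1.4) -> (24,-9.9) [heading=270, draw]
  FD 14.1: (24,-9.9) -> (24,-24) [heading=270, draw]
  RT 90: heading 270 -> 180
  -- iteration 3/6 --
  FD 1.4: (24,-24) -> (22.6,-24) [heading=180, draw]
  FD 8.5: (22.6,-24) -> (14.1,-24) [heading=180, draw]
  FD 14.1: (14.1,-24) -> (0,-24) [heading=180, draw]
  RT 90: heading 180 -> 90
  -- iteration 4/6 --
  FD 1.4: (0,-24) -> (0,-22.6) [heading=90, draw]
  FD 8.5: (0,-22.6) -> (0,-14.1) [heading=90, draw]
  FD 14.1: (0,-14.1) -> (0,0) [heading=90, draw]
  RT 90: heading 90 -> 0
  -- iteration 5/6 --
  FD 1.4: (0,0) -> (1.4,0) [heading=0, draw]
  FD 8.5: (1.4,0) -> (9.9,0) [heading=0, draw]
  FD 14.1: (9.9,0) -> (24,0) [heading=0, draw]
  RT 90: heading 0 -> 270
  -- iteration 6/6 --
  FD 1.4: (24,0) -> (24,-1.4) [heading=270, draw]
  FD 8.5: (24,-1.4) -> (24,-9.9) [heading=270, draw]
  FD 14.1: (24,-9.9) -> (24,-24) [heading=270, draw]
  RT 90: heading 270 -> 180
]
PU: pen up
Final: pos=(24,-24), heading=180, 18 segment(s) drawn

Segment lengths:
  seg 1: (0,0) -> (1.4,0), length = 1.4
  seg 2: (1.4,0) -> (9.9,0), length = 8.5
  seg 3: (9.9,0) -> (24,0), length = 14.1
  seg 4: (24,0) -> (24,-1.4), length = 1.4
  seg 5: (24,-1.4) -> (24,-9.9), length = 8.5
  seg 6: (24,-9.9) -> (24,-24), length = 14.1
  seg 7: (24,-24) -> (22.6,-24), length = 1.4
  seg 8: (22.6,-24) -> (14.1,-24), length = 8.5
  seg 9: (14.1,-24) -> (0,-24), length = 14.1
  seg 10: (0,-24) -> (0,-22.6), length = 1.4
  seg 11: (0,-22.6) -> (0,-14.1), length = 8.5
  seg 12: (0,-14.1) -> (0,0), length = 14.1
  seg 13: (0,0) -> (1.4,0), length = 1.4
  seg 14: (1.4,0) -> (9.9,0), length = 8.5
  seg 15: (9.9,0) -> (24,0), length = 14.1
  seg 16: (24,0) -> (24,-1.4), length = 1.4
  seg 17: (24,-1.4) -> (24,-9.9), length = 8.5
  seg 18: (24,-9.9) -> (24,-24), length = 14.1
Total = 144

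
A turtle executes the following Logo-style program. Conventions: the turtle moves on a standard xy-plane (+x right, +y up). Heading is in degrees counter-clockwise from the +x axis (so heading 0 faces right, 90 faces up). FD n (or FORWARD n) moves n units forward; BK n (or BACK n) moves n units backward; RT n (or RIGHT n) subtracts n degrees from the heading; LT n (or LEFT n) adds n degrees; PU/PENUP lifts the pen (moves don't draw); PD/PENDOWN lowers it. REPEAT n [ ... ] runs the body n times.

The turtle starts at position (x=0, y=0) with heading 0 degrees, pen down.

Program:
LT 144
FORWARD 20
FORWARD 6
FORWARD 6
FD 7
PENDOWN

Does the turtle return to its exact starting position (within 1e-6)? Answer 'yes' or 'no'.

Executing turtle program step by step:
Start: pos=(0,0), heading=0, pen down
LT 144: heading 0 -> 144
FD 20: (0,0) -> (-16.18,11.756) [heading=144, draw]
FD 6: (-16.18,11.756) -> (-21.034,15.282) [heading=144, draw]
FD 6: (-21.034,15.282) -> (-25.889,18.809) [heading=144, draw]
FD 7: (-25.889,18.809) -> (-31.552,22.924) [heading=144, draw]
PD: pen down
Final: pos=(-31.552,22.924), heading=144, 4 segment(s) drawn

Start position: (0, 0)
Final position: (-31.552, 22.924)
Distance = 39; >= 1e-6 -> NOT closed

Answer: no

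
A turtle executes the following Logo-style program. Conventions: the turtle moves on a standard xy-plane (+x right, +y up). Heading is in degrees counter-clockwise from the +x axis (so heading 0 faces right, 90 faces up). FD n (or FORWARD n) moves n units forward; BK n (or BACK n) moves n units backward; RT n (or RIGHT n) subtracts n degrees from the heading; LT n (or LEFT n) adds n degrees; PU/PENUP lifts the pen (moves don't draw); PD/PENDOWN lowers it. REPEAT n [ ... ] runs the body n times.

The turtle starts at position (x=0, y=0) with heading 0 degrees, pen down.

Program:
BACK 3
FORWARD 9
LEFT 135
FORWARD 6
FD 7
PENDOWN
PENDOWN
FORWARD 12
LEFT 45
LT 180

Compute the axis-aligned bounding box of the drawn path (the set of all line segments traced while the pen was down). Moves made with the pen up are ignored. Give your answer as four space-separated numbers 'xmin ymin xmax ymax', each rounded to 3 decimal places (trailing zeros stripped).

Answer: -11.678 0 6 17.678

Derivation:
Executing turtle program step by step:
Start: pos=(0,0), heading=0, pen down
BK 3: (0,0) -> (-3,0) [heading=0, draw]
FD 9: (-3,0) -> (6,0) [heading=0, draw]
LT 135: heading 0 -> 135
FD 6: (6,0) -> (1.757,4.243) [heading=135, draw]
FD 7: (1.757,4.243) -> (-3.192,9.192) [heading=135, draw]
PD: pen down
PD: pen down
FD 12: (-3.192,9.192) -> (-11.678,17.678) [heading=135, draw]
LT 45: heading 135 -> 180
LT 180: heading 180 -> 0
Final: pos=(-11.678,17.678), heading=0, 5 segment(s) drawn

Segment endpoints: x in {-11.678, -3.192, -3, 0, 1.757, 6}, y in {0, 4.243, 9.192, 17.678}
xmin=-11.678, ymin=0, xmax=6, ymax=17.678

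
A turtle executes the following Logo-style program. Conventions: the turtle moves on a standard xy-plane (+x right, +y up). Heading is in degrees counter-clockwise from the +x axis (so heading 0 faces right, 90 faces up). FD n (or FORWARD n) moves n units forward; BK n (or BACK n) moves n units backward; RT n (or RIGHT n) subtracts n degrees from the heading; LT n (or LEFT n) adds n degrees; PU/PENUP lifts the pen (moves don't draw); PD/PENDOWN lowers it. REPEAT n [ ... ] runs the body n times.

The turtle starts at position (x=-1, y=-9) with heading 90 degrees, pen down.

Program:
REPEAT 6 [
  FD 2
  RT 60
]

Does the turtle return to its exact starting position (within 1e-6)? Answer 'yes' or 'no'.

Answer: yes

Derivation:
Executing turtle program step by step:
Start: pos=(-1,-9), heading=90, pen down
REPEAT 6 [
  -- iteration 1/6 --
  FD 2: (-1,-9) -> (-1,-7) [heading=90, draw]
  RT 60: heading 90 -> 30
  -- iteration 2/6 --
  FD 2: (-1,-7) -> (0.732,-6) [heading=30, draw]
  RT 60: heading 30 -> 330
  -- iteration 3/6 --
  FD 2: (0.732,-6) -> (2.464,-7) [heading=330, draw]
  RT 60: heading 330 -> 270
  -- iteration 4/6 --
  FD 2: (2.464,-7) -> (2.464,-9) [heading=270, draw]
  RT 60: heading 270 -> 210
  -- iteration 5/6 --
  FD 2: (2.464,-9) -> (0.732,-10) [heading=210, draw]
  RT 60: heading 210 -> 150
  -- iteration 6/6 --
  FD 2: (0.732,-10) -> (-1,-9) [heading=150, draw]
  RT 60: heading 150 -> 90
]
Final: pos=(-1,-9), heading=90, 6 segment(s) drawn

Start position: (-1, -9)
Final position: (-1, -9)
Distance = 0; < 1e-6 -> CLOSED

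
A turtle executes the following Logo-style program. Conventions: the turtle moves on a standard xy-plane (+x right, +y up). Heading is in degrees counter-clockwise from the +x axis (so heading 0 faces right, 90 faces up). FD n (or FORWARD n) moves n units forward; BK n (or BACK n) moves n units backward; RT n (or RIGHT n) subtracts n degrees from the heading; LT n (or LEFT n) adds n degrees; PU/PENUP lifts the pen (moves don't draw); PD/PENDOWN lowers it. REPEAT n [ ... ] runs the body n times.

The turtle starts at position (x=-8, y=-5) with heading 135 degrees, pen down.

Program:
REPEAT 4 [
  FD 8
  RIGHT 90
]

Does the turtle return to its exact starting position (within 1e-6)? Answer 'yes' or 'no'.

Answer: yes

Derivation:
Executing turtle program step by step:
Start: pos=(-8,-5), heading=135, pen down
REPEAT 4 [
  -- iteration 1/4 --
  FD 8: (-8,-5) -> (-13.657,0.657) [heading=135, draw]
  RT 90: heading 135 -> 45
  -- iteration 2/4 --
  FD 8: (-13.657,0.657) -> (-8,6.314) [heading=45, draw]
  RT 90: heading 45 -> 315
  -- iteration 3/4 --
  FD 8: (-8,6.314) -> (-2.343,0.657) [heading=315, draw]
  RT 90: heading 315 -> 225
  -- iteration 4/4 --
  FD 8: (-2.343,0.657) -> (-8,-5) [heading=225, draw]
  RT 90: heading 225 -> 135
]
Final: pos=(-8,-5), heading=135, 4 segment(s) drawn

Start position: (-8, -5)
Final position: (-8, -5)
Distance = 0; < 1e-6 -> CLOSED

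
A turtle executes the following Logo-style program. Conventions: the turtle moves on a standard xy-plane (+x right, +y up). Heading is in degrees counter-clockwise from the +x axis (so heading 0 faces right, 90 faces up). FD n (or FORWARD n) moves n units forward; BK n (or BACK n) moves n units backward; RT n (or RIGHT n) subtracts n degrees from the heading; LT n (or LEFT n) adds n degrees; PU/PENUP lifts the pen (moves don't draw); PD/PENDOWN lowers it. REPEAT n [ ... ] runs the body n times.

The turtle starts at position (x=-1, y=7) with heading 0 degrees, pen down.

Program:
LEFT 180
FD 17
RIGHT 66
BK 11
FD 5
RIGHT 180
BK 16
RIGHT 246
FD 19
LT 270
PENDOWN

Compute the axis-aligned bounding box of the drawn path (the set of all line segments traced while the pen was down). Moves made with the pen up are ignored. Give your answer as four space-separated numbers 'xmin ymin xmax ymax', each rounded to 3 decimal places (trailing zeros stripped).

Answer: -22.067 -3.049 -1 30.255

Derivation:
Executing turtle program step by step:
Start: pos=(-1,7), heading=0, pen down
LT 180: heading 0 -> 180
FD 17: (-1,7) -> (-18,7) [heading=180, draw]
RT 66: heading 180 -> 114
BK 11: (-18,7) -> (-13.526,-3.049) [heading=114, draw]
FD 5: (-13.526,-3.049) -> (-15.56,1.519) [heading=114, draw]
RT 180: heading 114 -> 294
BK 16: (-15.56,1.519) -> (-22.067,16.135) [heading=294, draw]
RT 246: heading 294 -> 48
FD 19: (-22.067,16.135) -> (-9.354,30.255) [heading=48, draw]
LT 270: heading 48 -> 318
PD: pen down
Final: pos=(-9.354,30.255), heading=318, 5 segment(s) drawn

Segment endpoints: x in {-22.067, -18, -15.56, -13.526, -9.354, -1}, y in {-3.049, 1.519, 7, 7, 16.135, 30.255}
xmin=-22.067, ymin=-3.049, xmax=-1, ymax=30.255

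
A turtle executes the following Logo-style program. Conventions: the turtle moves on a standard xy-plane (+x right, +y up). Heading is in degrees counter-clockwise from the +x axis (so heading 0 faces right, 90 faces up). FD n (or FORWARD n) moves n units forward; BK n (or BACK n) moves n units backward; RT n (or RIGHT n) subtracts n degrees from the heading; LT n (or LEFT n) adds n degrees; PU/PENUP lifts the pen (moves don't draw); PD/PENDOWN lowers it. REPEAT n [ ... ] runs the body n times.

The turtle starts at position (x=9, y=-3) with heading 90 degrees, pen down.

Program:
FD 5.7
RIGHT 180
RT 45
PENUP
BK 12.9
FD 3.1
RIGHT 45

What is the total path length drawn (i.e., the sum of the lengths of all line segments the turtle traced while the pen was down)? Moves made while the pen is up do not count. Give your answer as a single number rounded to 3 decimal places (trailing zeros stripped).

Answer: 5.7

Derivation:
Executing turtle program step by step:
Start: pos=(9,-3), heading=90, pen down
FD 5.7: (9,-3) -> (9,2.7) [heading=90, draw]
RT 180: heading 90 -> 270
RT 45: heading 270 -> 225
PU: pen up
BK 12.9: (9,2.7) -> (18.122,11.822) [heading=225, move]
FD 3.1: (18.122,11.822) -> (15.93,9.63) [heading=225, move]
RT 45: heading 225 -> 180
Final: pos=(15.93,9.63), heading=180, 1 segment(s) drawn

Segment lengths:
  seg 1: (9,-3) -> (9,2.7), length = 5.7
Total = 5.7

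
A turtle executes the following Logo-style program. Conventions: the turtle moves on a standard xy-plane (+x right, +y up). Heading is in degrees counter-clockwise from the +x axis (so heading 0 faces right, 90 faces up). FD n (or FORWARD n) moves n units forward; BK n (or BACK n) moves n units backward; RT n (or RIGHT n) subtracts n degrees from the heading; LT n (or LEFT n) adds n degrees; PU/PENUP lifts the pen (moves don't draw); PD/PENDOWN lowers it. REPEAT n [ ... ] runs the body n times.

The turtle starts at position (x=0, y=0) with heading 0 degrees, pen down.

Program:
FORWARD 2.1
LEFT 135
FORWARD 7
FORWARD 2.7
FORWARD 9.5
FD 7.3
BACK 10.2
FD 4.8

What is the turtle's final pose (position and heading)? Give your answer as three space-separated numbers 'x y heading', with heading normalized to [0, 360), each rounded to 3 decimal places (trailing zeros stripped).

Executing turtle program step by step:
Start: pos=(0,0), heading=0, pen down
FD 2.1: (0,0) -> (2.1,0) [heading=0, draw]
LT 135: heading 0 -> 135
FD 7: (2.1,0) -> (-2.85,4.95) [heading=135, draw]
FD 2.7: (-2.85,4.95) -> (-4.759,6.859) [heading=135, draw]
FD 9.5: (-4.759,6.859) -> (-11.476,13.576) [heading=135, draw]
FD 7.3: (-11.476,13.576) -> (-16.638,18.738) [heading=135, draw]
BK 10.2: (-16.638,18.738) -> (-9.426,11.526) [heading=135, draw]
FD 4.8: (-9.426,11.526) -> (-12.82,14.92) [heading=135, draw]
Final: pos=(-12.82,14.92), heading=135, 7 segment(s) drawn

Answer: -12.82 14.92 135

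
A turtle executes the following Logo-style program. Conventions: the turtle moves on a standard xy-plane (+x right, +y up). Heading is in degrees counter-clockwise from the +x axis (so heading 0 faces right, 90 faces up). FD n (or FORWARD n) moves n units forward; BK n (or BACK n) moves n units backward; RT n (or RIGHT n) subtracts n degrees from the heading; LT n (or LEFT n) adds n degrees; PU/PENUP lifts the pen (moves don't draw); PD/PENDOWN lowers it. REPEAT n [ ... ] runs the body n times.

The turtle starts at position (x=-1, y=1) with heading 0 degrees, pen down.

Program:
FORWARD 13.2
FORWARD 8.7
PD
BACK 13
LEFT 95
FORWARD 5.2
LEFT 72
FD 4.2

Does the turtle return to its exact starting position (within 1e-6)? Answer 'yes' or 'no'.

Answer: no

Derivation:
Executing turtle program step by step:
Start: pos=(-1,1), heading=0, pen down
FD 13.2: (-1,1) -> (12.2,1) [heading=0, draw]
FD 8.7: (12.2,1) -> (20.9,1) [heading=0, draw]
PD: pen down
BK 13: (20.9,1) -> (7.9,1) [heading=0, draw]
LT 95: heading 0 -> 95
FD 5.2: (7.9,1) -> (7.447,6.18) [heading=95, draw]
LT 72: heading 95 -> 167
FD 4.2: (7.447,6.18) -> (3.354,7.125) [heading=167, draw]
Final: pos=(3.354,7.125), heading=167, 5 segment(s) drawn

Start position: (-1, 1)
Final position: (3.354, 7.125)
Distance = 7.515; >= 1e-6 -> NOT closed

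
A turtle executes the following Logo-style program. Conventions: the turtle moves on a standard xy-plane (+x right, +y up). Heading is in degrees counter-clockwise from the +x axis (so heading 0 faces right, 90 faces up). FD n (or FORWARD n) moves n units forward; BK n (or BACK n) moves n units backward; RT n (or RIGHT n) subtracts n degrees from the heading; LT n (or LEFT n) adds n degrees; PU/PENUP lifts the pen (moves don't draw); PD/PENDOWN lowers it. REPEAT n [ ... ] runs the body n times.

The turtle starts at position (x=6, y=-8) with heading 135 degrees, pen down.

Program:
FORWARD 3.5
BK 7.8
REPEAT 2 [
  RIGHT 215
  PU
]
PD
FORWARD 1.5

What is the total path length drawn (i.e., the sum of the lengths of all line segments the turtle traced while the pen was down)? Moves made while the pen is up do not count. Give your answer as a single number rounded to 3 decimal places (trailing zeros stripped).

Executing turtle program step by step:
Start: pos=(6,-8), heading=135, pen down
FD 3.5: (6,-8) -> (3.525,-5.525) [heading=135, draw]
BK 7.8: (3.525,-5.525) -> (9.041,-11.041) [heading=135, draw]
REPEAT 2 [
  -- iteration 1/2 --
  RT 215: heading 135 -> 280
  PU: pen up
  -- iteration 2/2 --
  RT 215: heading 280 -> 65
  PU: pen up
]
PD: pen down
FD 1.5: (9.041,-11.041) -> (9.674,-9.681) [heading=65, draw]
Final: pos=(9.674,-9.681), heading=65, 3 segment(s) drawn

Segment lengths:
  seg 1: (6,-8) -> (3.525,-5.525), length = 3.5
  seg 2: (3.525,-5.525) -> (9.041,-11.041), length = 7.8
  seg 3: (9.041,-11.041) -> (9.674,-9.681), length = 1.5
Total = 12.8

Answer: 12.8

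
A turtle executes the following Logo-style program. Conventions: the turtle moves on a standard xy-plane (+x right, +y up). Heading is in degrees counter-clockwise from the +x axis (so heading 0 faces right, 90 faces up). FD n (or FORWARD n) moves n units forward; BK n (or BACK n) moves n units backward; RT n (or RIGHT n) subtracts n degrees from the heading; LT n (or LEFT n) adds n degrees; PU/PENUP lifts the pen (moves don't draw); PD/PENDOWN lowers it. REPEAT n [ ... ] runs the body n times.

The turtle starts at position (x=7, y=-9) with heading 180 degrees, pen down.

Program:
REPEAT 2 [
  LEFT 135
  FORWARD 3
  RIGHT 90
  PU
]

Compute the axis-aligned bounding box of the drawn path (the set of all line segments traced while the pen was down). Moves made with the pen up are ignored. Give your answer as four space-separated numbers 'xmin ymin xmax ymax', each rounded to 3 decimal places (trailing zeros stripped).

Answer: 7 -11.121 9.121 -9

Derivation:
Executing turtle program step by step:
Start: pos=(7,-9), heading=180, pen down
REPEAT 2 [
  -- iteration 1/2 --
  LT 135: heading 180 -> 315
  FD 3: (7,-9) -> (9.121,-11.121) [heading=315, draw]
  RT 90: heading 315 -> 225
  PU: pen up
  -- iteration 2/2 --
  LT 135: heading 225 -> 0
  FD 3: (9.121,-11.121) -> (12.121,-11.121) [heading=0, move]
  RT 90: heading 0 -> 270
  PU: pen up
]
Final: pos=(12.121,-11.121), heading=270, 1 segment(s) drawn

Segment endpoints: x in {7, 9.121}, y in {-11.121, -9}
xmin=7, ymin=-11.121, xmax=9.121, ymax=-9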